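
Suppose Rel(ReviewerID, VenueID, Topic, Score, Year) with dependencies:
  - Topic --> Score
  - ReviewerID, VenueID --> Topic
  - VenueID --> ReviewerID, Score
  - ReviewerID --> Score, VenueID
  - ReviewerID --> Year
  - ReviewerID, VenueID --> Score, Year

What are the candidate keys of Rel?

{ReviewerID} is a candidate key since {ReviewerID}⁺ = {ReviewerID, Score, Topic, VenueID, Year} covers every attribute.
{VenueID} is a candidate key since {VenueID}⁺ = {ReviewerID, Score, Topic, VenueID, Year} covers every attribute.
These are minimal and exhaustive — every other superkey contains one of them.

{ReviewerID}, {VenueID}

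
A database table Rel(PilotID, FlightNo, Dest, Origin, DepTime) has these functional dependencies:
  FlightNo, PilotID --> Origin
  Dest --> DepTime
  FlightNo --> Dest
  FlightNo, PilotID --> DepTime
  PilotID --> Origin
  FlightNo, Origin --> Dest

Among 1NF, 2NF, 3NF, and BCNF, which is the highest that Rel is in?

1NF

Candidate key: {FlightNo, PilotID}. Prime attributes: {FlightNo, PilotID}.
Dest --> DepTime: {Dest}⁺ = {DepTime, Dest}, which is not all of the attributes, so the left side is not a superkey — BCNF is violated.
Dest --> DepTime has non-prime {DepTime} on the right and a non-superkey on the left, so 3NF fails.
{FlightNo} is a proper subset of the key {FlightNo, PilotID}, and {FlightNo}⁺ contains the non-prime attributes {DepTime, Dest} — a partial dependency, so 2NF is violated.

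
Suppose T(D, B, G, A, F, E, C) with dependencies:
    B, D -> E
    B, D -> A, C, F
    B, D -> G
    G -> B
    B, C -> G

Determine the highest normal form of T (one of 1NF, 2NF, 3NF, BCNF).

Candidate keys: {B, D}, {D, G}. Prime attributes: {B, D, G}.
G -> B breaks BCNF: {G}⁺ = {B, G}, so {G} is not a superkey.
But every attribute on its right side ({B}) is prime, and the same holds for every other non-superkey FD, so 3NF still holds.

3NF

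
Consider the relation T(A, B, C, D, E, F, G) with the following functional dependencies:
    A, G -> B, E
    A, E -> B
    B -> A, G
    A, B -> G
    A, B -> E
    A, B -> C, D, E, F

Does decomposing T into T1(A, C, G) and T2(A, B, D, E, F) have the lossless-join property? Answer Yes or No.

The shared attributes are {A} and {A}⁺ = {A}.
Neither T1 nor T2 is contained in that closure, so the decomposition is lossy.

No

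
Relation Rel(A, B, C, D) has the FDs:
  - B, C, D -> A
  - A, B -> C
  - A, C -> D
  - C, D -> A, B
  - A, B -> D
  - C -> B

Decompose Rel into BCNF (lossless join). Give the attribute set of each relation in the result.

Candidate keys of the original relation: {A, B}, {A, C}, {C, D}.
In {A, B, C, D}, {C} is not a superkey ({C}⁺ restricted to this set is {B, C}), so split on C -> B into {B, C} and {A, C, D}.
{B, C} has no BCNF violation.
{A, C, D} has no BCNF violation.

{A, C, D}; {B, C}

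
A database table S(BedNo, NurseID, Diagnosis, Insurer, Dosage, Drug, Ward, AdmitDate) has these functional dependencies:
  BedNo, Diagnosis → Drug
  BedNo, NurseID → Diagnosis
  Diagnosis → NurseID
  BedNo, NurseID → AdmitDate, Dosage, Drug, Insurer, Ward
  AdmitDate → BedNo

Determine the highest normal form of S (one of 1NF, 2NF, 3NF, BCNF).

3NF

Candidate keys: {AdmitDate, Diagnosis}, {AdmitDate, NurseID}, {BedNo, Diagnosis}, {BedNo, NurseID}. Prime attributes: {AdmitDate, BedNo, Diagnosis, NurseID}.
For Diagnosis → NurseID we have {Diagnosis}⁺ = {Diagnosis, NurseID}; {Diagnosis} is not a superkey, so BCNF fails.
Its right-hand attributes {NurseID} are all prime, as are those of every other non-superkey FD — the relation is in 3NF.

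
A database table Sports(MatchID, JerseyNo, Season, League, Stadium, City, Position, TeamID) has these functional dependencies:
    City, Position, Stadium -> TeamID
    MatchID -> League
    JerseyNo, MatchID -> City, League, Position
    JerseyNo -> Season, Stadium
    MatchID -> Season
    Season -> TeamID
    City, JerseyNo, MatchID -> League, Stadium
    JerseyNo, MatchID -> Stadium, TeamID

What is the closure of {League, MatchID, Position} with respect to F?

{League, MatchID, Position, Season, TeamID}

Start with {League, MatchID, Position}.
MatchID -> Season applies; add {Season} → now {League, MatchID, Position, Season}.
Season -> TeamID applies; add {TeamID} → now {League, MatchID, Position, Season, TeamID}.
No further FD applies.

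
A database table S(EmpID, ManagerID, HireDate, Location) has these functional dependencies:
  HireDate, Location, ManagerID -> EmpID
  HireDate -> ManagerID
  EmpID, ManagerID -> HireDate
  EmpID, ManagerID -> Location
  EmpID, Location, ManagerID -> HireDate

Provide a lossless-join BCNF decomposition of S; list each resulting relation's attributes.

{EmpID, HireDate, Location}; {HireDate, ManagerID}

Candidate keys of the original relation: {EmpID, HireDate}, {EmpID, ManagerID}, {HireDate, Location}.
In {EmpID, HireDate, Location, ManagerID}, {HireDate} is not a superkey ({HireDate}⁺ restricted to this set is {HireDate, ManagerID}), so split on HireDate -> ManagerID into {HireDate, ManagerID} and {EmpID, HireDate, Location}.
{HireDate, ManagerID} has no BCNF violation.
{EmpID, HireDate, Location} has no BCNF violation.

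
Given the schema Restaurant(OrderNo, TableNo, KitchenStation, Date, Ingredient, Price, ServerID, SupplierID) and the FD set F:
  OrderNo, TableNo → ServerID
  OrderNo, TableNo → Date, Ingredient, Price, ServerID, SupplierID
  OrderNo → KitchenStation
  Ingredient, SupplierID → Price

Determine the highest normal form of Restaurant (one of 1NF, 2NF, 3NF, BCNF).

1NF

Candidate key: {OrderNo, TableNo}. Prime attributes: {OrderNo, TableNo}.
OrderNo → KitchenStation breaks BCNF: {OrderNo}⁺ = {KitchenStation, OrderNo}, so {OrderNo} is not a superkey.
OrderNo → KitchenStation has non-prime {KitchenStation} on the right and a non-superkey on the left, so 3NF fails.
{OrderNo} is a proper subset of the key {OrderNo, TableNo}, and {OrderNo}⁺ contains the non-prime attribute {KitchenStation} — a partial dependency, so 2NF is violated.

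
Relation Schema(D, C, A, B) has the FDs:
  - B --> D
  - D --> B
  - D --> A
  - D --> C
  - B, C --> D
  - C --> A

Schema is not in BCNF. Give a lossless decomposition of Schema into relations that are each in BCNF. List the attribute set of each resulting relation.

Candidate keys of the original relation: {B}, {D}.
{A, B, C, D}: {C} determines {A, C} here but is not a superkey — split on C --> A, giving {A, C} and {B, C, D}.
{A, C} is in BCNF.
{B, C, D} is in BCNF.

{A, C}; {B, C, D}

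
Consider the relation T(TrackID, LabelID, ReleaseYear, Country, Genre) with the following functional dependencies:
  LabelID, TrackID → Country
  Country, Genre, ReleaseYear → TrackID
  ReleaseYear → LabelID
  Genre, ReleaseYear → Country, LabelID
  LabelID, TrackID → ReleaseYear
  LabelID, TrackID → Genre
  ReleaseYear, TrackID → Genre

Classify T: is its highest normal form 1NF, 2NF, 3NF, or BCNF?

Candidate keys: {Genre, ReleaseYear}, {LabelID, TrackID}, {ReleaseYear, TrackID}. Prime attributes: {Genre, LabelID, ReleaseYear, TrackID}.
ReleaseYear → LabelID breaks BCNF: {ReleaseYear}⁺ = {LabelID, ReleaseYear}, so {ReleaseYear} is not a superkey.
But every attribute on its right side ({LabelID}) is prime, and the same holds for every other non-superkey FD, so 3NF still holds.

3NF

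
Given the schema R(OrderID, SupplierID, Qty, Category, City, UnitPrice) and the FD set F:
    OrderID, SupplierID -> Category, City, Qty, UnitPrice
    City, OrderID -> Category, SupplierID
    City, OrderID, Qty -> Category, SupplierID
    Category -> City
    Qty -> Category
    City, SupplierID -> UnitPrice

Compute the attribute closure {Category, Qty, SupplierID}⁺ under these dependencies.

Start with {Category, Qty, SupplierID}.
Category -> City applies; add {City} → now {Category, City, Qty, SupplierID}.
City, SupplierID -> UnitPrice applies; add {UnitPrice} → now {Category, City, Qty, SupplierID, UnitPrice}.
No further FD applies.

{Category, City, Qty, SupplierID, UnitPrice}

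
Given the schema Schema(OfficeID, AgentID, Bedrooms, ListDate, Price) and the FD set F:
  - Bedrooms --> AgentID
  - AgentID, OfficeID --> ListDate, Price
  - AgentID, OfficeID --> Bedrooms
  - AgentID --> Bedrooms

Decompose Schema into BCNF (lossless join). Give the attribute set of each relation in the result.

Candidate keys of the original relation: {AgentID, OfficeID}, {Bedrooms, OfficeID}.
Within {AgentID, Bedrooms, ListDate, OfficeID, Price}: {Bedrooms}⁺ ∩ {AgentID, Bedrooms, ListDate, OfficeID, Price} = {AgentID, Bedrooms}, not the whole set, so Bedrooms --> AgentID violates BCNF; decompose into {AgentID, Bedrooms} and {Bedrooms, ListDate, OfficeID, Price}.
{AgentID, Bedrooms} has no BCNF violation.
{Bedrooms, ListDate, OfficeID, Price} has no BCNF violation.

{AgentID, Bedrooms}; {Bedrooms, ListDate, OfficeID, Price}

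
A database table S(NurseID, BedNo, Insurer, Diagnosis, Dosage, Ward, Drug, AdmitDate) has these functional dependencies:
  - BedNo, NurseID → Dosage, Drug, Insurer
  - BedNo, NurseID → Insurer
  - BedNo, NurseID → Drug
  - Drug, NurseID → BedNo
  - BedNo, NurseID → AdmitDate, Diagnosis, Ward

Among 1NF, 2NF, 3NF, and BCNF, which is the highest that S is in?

Candidate keys: {BedNo, NurseID}, {Drug, NurseID}. Prime attributes: {BedNo, Drug, NurseID}.
The left-hand side of every FD is a superkey, so BCNF is satisfied.

BCNF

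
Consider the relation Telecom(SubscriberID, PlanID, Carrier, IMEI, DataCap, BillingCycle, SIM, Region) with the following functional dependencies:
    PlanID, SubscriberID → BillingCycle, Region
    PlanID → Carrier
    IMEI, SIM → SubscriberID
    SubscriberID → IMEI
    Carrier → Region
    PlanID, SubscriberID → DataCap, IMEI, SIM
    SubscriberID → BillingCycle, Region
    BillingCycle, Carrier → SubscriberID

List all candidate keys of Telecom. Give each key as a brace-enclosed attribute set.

{BillingCycle, PlanID}, {IMEI, PlanID, SIM}, {PlanID, SubscriberID}

Attributes never on any right-hand side: {PlanID} — every candidate key must contain it.
{BillingCycle, PlanID} is a candidate key since {BillingCycle, PlanID}⁺ = {BillingCycle, Carrier, DataCap, IMEI, PlanID, Region, SIM, SubscriberID} covers every attribute.
{PlanID, SubscriberID} is a candidate key since {PlanID, SubscriberID}⁺ = {BillingCycle, Carrier, DataCap, IMEI, PlanID, Region, SIM, SubscriberID} covers every attribute.
{IMEI, PlanID, SIM} is a candidate key since {IMEI, PlanID, SIM}⁺ = {BillingCycle, Carrier, DataCap, IMEI, PlanID, Region, SIM, SubscriberID} covers every attribute.
These are minimal and exhaustive — every other superkey contains one of them.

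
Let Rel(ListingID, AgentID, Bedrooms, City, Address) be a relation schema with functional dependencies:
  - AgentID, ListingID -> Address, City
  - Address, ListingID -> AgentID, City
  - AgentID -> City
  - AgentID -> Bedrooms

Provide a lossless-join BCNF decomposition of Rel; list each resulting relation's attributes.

{Address, AgentID, ListingID}; {AgentID, Bedrooms, City}

Candidate keys of the original relation: {Address, ListingID}, {AgentID, ListingID}.
{Address, AgentID, Bedrooms, City, ListingID}: {AgentID} determines {AgentID, Bedrooms, City} here but is not a superkey — split on AgentID -> Bedrooms, City, giving {AgentID, Bedrooms, City} and {Address, AgentID, ListingID}.
{AgentID, Bedrooms, City} is in BCNF.
{Address, AgentID, ListingID} is in BCNF.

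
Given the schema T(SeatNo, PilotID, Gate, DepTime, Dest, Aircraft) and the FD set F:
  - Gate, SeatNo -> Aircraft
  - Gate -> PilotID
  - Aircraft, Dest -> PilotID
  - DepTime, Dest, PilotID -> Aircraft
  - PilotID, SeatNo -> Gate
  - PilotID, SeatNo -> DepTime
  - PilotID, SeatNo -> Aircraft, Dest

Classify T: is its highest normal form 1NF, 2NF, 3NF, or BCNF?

Candidate keys: {Aircraft, Dest, SeatNo}, {Gate, SeatNo}, {PilotID, SeatNo}. Prime attributes: {Aircraft, Dest, Gate, PilotID, SeatNo}.
For Gate -> PilotID we have {Gate}⁺ = {Gate, PilotID}; {Gate} is not a superkey, so BCNF fails.
But every attribute on its right side ({PilotID}) is prime, and the same holds for every other non-superkey FD, so 3NF still holds.

3NF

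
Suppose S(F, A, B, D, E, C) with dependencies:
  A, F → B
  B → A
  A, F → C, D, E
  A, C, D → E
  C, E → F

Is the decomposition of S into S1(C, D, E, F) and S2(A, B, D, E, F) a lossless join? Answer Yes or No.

Common attributes: {D, E, F}; their closure is {D, E, F}.
The closure covers neither S1 nor S2 entirely; the join is not lossless.

No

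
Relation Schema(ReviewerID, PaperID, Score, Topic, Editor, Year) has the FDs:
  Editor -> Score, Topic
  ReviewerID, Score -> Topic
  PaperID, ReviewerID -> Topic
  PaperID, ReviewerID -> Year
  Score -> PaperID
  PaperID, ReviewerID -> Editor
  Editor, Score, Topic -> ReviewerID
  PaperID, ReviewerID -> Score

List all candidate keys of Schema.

{Editor}, {PaperID, ReviewerID}, {ReviewerID, Score}

{Editor} is a candidate key since {Editor}⁺ = {Editor, PaperID, ReviewerID, Score, Topic, Year} covers every attribute.
{PaperID, ReviewerID} is a candidate key since {PaperID, ReviewerID}⁺ = {Editor, PaperID, ReviewerID, Score, Topic, Year} covers every attribute.
{ReviewerID, Score} is a candidate key since {ReviewerID, Score}⁺ = {Editor, PaperID, ReviewerID, Score, Topic, Year} covers every attribute.
No proper subset of any of these is a key, and no other minimal superkey exists.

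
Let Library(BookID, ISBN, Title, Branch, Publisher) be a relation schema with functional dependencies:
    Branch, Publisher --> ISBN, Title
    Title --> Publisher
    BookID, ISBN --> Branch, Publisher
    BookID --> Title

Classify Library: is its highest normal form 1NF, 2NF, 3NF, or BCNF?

1NF

Candidate keys: {BookID, Branch}, {BookID, ISBN}. Prime attributes: {BookID, Branch, ISBN}.
For Branch, Publisher --> ISBN, Title we have {Branch, Publisher}⁺ = {Branch, ISBN, Publisher, Title}; {Branch, Publisher} is not a superkey, so BCNF fails.
Because {Title} is non-prime and the left side of Branch, Publisher --> ISBN, Title is not a superkey, the relation is not in 3NF.
The proper key subset {BookID} of {BookID, Branch} determines non-prime {Publisher, Title}, so the relation is not even in 2NF.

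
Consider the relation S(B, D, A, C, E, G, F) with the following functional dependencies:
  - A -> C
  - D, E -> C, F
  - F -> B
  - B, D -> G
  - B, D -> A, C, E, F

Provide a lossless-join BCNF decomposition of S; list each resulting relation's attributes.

{A, C}; {A, D, E, F, G}; {B, F}

Candidate keys of the original relation: {B, D}, {D, E}, {D, F}.
{A, B, C, D, E, F, G}: {A} determines {A, C} here but is not a superkey — split on A -> C, giving {A, C} and {A, B, D, E, F, G}.
{A, C}: every determinant is a superkey — BCNF.
{A, B, D, E, F, G}: {F} determines {B, F} here but is not a superkey — split on F -> B, giving {B, F} and {A, D, E, F, G}.
{B, F}: every determinant is a superkey — BCNF.
{A, D, E, F, G}: every determinant is a superkey — BCNF.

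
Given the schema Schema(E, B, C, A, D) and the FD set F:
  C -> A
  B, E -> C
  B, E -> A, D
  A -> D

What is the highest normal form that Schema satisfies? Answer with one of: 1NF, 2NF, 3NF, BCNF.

Candidate key: {B, E}. Prime attributes: {B, E}.
C -> A breaks BCNF: {C}⁺ = {A, C, D}, so {C} is not a superkey.
C -> A has non-prime {A} on the right and a non-superkey on the left, so 3NF fails.
No non-prime attribute depends on a proper subset of any candidate key, so 2NF holds.

2NF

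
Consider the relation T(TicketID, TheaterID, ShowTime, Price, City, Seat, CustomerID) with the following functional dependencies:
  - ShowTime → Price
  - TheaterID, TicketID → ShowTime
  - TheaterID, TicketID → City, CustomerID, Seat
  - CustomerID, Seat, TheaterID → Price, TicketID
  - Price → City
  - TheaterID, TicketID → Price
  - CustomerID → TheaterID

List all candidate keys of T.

{CustomerID, Seat}, {CustomerID, TicketID}, {TheaterID, TicketID}

{CustomerID, Seat} is a candidate key since {CustomerID, Seat}⁺ = {City, CustomerID, Price, Seat, ShowTime, TheaterID, TicketID} covers every attribute.
{CustomerID, TicketID} is a candidate key since {CustomerID, TicketID}⁺ = {City, CustomerID, Price, Seat, ShowTime, TheaterID, TicketID} covers every attribute.
{TheaterID, TicketID} is a candidate key since {TheaterID, TicketID}⁺ = {City, CustomerID, Price, Seat, ShowTime, TheaterID, TicketID} covers every attribute.
These are minimal and exhaustive — every other superkey contains one of them.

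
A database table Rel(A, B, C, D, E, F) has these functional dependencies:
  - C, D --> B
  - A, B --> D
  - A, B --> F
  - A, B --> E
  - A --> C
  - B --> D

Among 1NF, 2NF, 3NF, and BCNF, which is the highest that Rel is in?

Candidate keys: {A, B}, {A, D}. Prime attributes: {A, B, D}.
For C, D --> B we have {C, D}⁺ = {B, C, D}; {C, D} is not a superkey, so BCNF fails.
A --> C has non-prime {C} on the right and a non-superkey on the left, so 3NF fails.
The proper key subset {A} of {A, B} determines non-prime {C}, so the relation is not even in 2NF.

1NF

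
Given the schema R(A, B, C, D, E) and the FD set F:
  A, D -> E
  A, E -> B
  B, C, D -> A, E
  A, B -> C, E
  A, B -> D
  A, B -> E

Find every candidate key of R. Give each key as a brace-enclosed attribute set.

{A, B}, {A, D}, {A, E}, {B, C, D}

{A, B}⁺ = {A, B, C, D, E}, which is every attribute, so {A, B} is a candidate key.
{A, D}⁺ = {A, B, C, D, E}, which is every attribute, so {A, D} is a candidate key.
{A, E}⁺ = {A, B, C, D, E}, which is every attribute, so {A, E} is a candidate key.
{B, C, D}⁺ = {A, B, C, D, E}, which is every attribute, so {B, C, D} is a candidate key.
These are minimal and exhaustive — every other superkey contains one of them.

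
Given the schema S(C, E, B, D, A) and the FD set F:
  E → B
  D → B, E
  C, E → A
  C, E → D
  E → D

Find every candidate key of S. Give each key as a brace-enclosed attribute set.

Attributes never on any right-hand side: {C} — every candidate key must contain it.
Closure of {C, D} is {A, B, C, D, E}, the whole schema; {C, D} is a candidate key.
Closure of {C, E} is {A, B, C, D, E}, the whole schema; {C, E} is a candidate key.
These are minimal and exhaustive — every other superkey contains one of them.

{C, D}, {C, E}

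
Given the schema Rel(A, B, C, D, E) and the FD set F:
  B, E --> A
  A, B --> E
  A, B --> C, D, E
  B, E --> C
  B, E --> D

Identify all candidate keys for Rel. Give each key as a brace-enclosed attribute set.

Attributes never on any right-hand side: {B} — every candidate key must contain it.
{A, B}⁺ = {A, B, C, D, E} — all of the relation — so {A, B} is a candidate key.
{B, E}⁺ = {A, B, C, D, E} — all of the relation — so {B, E} is a candidate key.
Any other superkey properly contains one of these, so there are no further candidate keys.

{A, B}, {B, E}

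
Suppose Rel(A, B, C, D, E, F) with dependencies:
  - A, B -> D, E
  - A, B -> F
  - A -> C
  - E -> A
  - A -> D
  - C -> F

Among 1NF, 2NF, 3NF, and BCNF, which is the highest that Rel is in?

1NF

Candidate keys: {A, B}, {B, E}. Prime attributes: {A, B, E}.
A -> C breaks BCNF: {A}⁺ = {A, C, D, F}, so {A} is not a superkey.
A -> C has non-prime {C} on the right and a non-superkey on the left, so 3NF fails.
The proper key subset {A} of {A, B} determines non-prime {C, D, F}, so the relation is not even in 2NF.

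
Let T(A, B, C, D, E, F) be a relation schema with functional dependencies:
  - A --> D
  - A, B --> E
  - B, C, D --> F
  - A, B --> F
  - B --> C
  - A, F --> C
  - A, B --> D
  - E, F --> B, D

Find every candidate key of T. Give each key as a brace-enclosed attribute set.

{A, B}, {A, E, F}

No FD produces {A}, so it must be in every candidate key.
{A, B} is a candidate key since {A, B}⁺ = {A, B, C, D, E, F} covers every attribute.
{A, E, F} is a candidate key since {A, E, F}⁺ = {A, B, C, D, E, F} covers every attribute.
These are minimal and exhaustive — every other superkey contains one of them.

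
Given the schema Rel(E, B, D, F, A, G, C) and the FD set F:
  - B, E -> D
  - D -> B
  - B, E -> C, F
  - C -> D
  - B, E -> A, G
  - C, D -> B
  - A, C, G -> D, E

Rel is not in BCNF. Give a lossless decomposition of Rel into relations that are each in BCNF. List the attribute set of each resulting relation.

{A, C, E, F, G}; {B, D}; {C, D}

Candidate keys of the original relation: {A, C, G}, {B, E}, {C, E}, {D, E}.
In {A, B, C, D, E, F, G}, {D} is not a superkey ({D}⁺ restricted to this set is {B, D}), so split on D -> B into {B, D} and {A, C, D, E, F, G}.
{B, D} is in BCNF.
In {A, C, D, E, F, G}, {C} is not a superkey ({C}⁺ restricted to this set is {C, D}), so split on C -> D into {C, D} and {A, C, E, F, G}.
{C, D} is in BCNF.
{A, C, E, F, G} is in BCNF.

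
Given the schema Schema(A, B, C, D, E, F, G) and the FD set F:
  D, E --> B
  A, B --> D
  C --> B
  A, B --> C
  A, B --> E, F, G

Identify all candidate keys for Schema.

{A, B}, {A, C}, {A, D, E}

{A} never appears on the right of any FD, so every key must include it.
{A, B} is a candidate key since {A, B}⁺ = {A, B, C, D, E, F, G} covers every attribute.
{A, C} is a candidate key since {A, C}⁺ = {A, B, C, D, E, F, G} covers every attribute.
{A, D, E} is a candidate key since {A, D, E}⁺ = {A, B, C, D, E, F, G} covers every attribute.
No proper subset of any of these is a key, and no other minimal superkey exists.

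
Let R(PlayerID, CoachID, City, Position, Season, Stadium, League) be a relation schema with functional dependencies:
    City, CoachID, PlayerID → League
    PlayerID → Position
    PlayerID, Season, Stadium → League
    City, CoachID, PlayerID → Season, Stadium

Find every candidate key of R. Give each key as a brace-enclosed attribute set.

Attributes never on any right-hand side: {City, CoachID, PlayerID} — every candidate key must contain all of them.
{City, CoachID, PlayerID}⁺ = {City, CoachID, League, PlayerID, Position, Season, Stadium}, which is every attribute, so {City, CoachID, PlayerID} is a candidate key.
Every other attribute set either contains this one or has a smaller closure.

{City, CoachID, PlayerID}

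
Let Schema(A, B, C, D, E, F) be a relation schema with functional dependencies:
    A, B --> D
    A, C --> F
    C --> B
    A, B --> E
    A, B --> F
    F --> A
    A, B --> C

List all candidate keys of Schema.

{A, B}, {A, C}, {B, F}, {C, F}

{A, B}⁺ = {A, B, C, D, E, F}, which is every attribute, so {A, B} is a candidate key.
{A, C}⁺ = {A, B, C, D, E, F}, which is every attribute, so {A, C} is a candidate key.
{B, F}⁺ = {A, B, C, D, E, F}, which is every attribute, so {B, F} is a candidate key.
{C, F}⁺ = {A, B, C, D, E, F}, which is every attribute, so {C, F} is a candidate key.
Any other superkey properly contains one of these, so there are no further candidate keys.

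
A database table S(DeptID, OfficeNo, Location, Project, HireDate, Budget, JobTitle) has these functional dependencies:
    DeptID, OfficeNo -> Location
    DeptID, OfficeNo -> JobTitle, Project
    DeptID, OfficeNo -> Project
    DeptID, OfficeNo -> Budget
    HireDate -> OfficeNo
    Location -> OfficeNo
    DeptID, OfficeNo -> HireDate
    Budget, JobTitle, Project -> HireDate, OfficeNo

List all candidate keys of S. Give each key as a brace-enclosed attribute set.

{Budget, DeptID, JobTitle, Project}, {DeptID, HireDate}, {DeptID, Location}, {DeptID, OfficeNo}

{DeptID} never appears on the right of any FD, so every key must include it.
Closure of {DeptID, HireDate} is {Budget, DeptID, HireDate, JobTitle, Location, OfficeNo, Project}, the whole schema; {DeptID, HireDate} is a candidate key.
Closure of {DeptID, Location} is {Budget, DeptID, HireDate, JobTitle, Location, OfficeNo, Project}, the whole schema; {DeptID, Location} is a candidate key.
Closure of {DeptID, OfficeNo} is {Budget, DeptID, HireDate, JobTitle, Location, OfficeNo, Project}, the whole schema; {DeptID, OfficeNo} is a candidate key.
Closure of {Budget, DeptID, JobTitle, Project} is {Budget, DeptID, HireDate, JobTitle, Location, OfficeNo, Project}, the whole schema; {Budget, DeptID, JobTitle, Project} is a candidate key.
Any other superkey properly contains one of these, so there are no further candidate keys.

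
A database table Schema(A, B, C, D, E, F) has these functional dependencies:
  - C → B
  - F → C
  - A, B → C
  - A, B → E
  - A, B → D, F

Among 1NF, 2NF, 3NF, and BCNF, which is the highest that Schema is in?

Candidate keys: {A, B}, {A, C}, {A, F}. Prime attributes: {A, B, C, F}.
C → B breaks BCNF: {C}⁺ = {B, C}, so {C} is not a superkey.
But every attribute on its right side ({B}) is prime, and the same holds for every other non-superkey FD, so 3NF still holds.

3NF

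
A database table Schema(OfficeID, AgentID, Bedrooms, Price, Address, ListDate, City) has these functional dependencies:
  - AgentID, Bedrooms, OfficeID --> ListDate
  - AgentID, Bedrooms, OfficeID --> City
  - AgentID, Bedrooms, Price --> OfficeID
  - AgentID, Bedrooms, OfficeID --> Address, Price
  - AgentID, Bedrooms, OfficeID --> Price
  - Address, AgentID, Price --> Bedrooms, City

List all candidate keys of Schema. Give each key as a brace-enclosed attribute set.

{Address, AgentID, Price}, {AgentID, Bedrooms, OfficeID}, {AgentID, Bedrooms, Price}

Attributes never on any right-hand side: {AgentID} — every candidate key must contain it.
Closure of {Address, AgentID, Price} is {Address, AgentID, Bedrooms, City, ListDate, OfficeID, Price}, the whole schema; {Address, AgentID, Price} is a candidate key.
Closure of {AgentID, Bedrooms, OfficeID} is {Address, AgentID, Bedrooms, City, ListDate, OfficeID, Price}, the whole schema; {AgentID, Bedrooms, OfficeID} is a candidate key.
Closure of {AgentID, Bedrooms, Price} is {Address, AgentID, Bedrooms, City, ListDate, OfficeID, Price}, the whole schema; {AgentID, Bedrooms, Price} is a candidate key.
Any other superkey properly contains one of these, so there are no further candidate keys.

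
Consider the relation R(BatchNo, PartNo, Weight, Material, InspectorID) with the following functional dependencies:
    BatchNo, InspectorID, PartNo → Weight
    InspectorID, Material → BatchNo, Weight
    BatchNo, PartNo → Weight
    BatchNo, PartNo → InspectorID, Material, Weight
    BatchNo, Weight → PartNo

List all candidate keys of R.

{BatchNo, PartNo}⁺ = {BatchNo, InspectorID, Material, PartNo, Weight} — all of the relation — so {BatchNo, PartNo} is a candidate key.
{BatchNo, Weight}⁺ = {BatchNo, InspectorID, Material, PartNo, Weight} — all of the relation — so {BatchNo, Weight} is a candidate key.
{InspectorID, Material}⁺ = {BatchNo, InspectorID, Material, PartNo, Weight} — all of the relation — so {InspectorID, Material} is a candidate key.
No proper subset of any of these is a key, and no other minimal superkey exists.

{BatchNo, PartNo}, {BatchNo, Weight}, {InspectorID, Material}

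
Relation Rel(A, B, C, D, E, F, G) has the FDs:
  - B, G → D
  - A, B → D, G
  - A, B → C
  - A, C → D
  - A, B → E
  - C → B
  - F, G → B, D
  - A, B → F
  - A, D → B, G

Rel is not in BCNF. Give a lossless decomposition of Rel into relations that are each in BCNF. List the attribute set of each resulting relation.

Candidate keys of the original relation: {A, B}, {A, C}, {A, D}, {A, F, G}.
In {A, B, C, D, E, F, G}, {B, G} is not a superkey ({B, G}⁺ restricted to this set is {B, D, G}), so split on B, G → D into {B, D, G} and {A, B, C, E, F, G}.
{B, D, G}: every determinant is a superkey — BCNF.
In {A, B, C, E, F, G}, {C} is not a superkey ({C}⁺ restricted to this set is {B, C}), so split on C → B into {B, C} and {A, C, E, F, G}.
{B, C}: every determinant is a superkey — BCNF.
{A, C, E, F, G}: every determinant is a superkey — BCNF.

{A, C, E, F, G}; {B, C}; {B, D, G}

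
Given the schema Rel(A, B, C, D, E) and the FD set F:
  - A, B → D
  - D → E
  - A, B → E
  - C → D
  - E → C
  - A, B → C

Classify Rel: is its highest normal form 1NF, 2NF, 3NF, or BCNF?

Candidate key: {A, B}. Prime attributes: {A, B}.
D → E: {D}⁺ = {C, D, E}, which is not all of the attributes, so the left side is not a superkey — BCNF is violated.
D → E has non-prime {E} on the right and a non-superkey on the left, so 3NF fails.
No non-prime attribute depends on a proper subset of any candidate key, so 2NF holds.

2NF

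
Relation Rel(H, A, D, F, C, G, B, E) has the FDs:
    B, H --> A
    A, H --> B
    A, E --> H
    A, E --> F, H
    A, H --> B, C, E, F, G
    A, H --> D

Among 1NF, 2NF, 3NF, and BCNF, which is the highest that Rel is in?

BCNF

Candidate keys: {A, E}, {A, H}, {B, H}. Prime attributes: {A, B, E, H}.
Every FD has a superkey on the left, so the relation is in BCNF.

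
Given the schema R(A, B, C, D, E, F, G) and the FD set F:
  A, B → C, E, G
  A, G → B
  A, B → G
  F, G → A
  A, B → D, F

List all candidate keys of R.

{A, B}⁺ = {A, B, C, D, E, F, G} — all of the relation — so {A, B} is a candidate key.
{A, G}⁺ = {A, B, C, D, E, F, G} — all of the relation — so {A, G} is a candidate key.
{F, G}⁺ = {A, B, C, D, E, F, G} — all of the relation — so {F, G} is a candidate key.
These are minimal and exhaustive — every other superkey contains one of them.

{A, B}, {A, G}, {F, G}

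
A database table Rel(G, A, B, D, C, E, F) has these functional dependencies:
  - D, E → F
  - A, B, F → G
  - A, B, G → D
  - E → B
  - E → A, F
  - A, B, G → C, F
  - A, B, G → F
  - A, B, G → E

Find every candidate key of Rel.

{A, B, F}, {A, B, G}, {E}

Closure of {E} is {A, B, C, D, E, F, G}, the whole schema; {E} is a candidate key.
Closure of {A, B, F} is {A, B, C, D, E, F, G}, the whole schema; {A, B, F} is a candidate key.
Closure of {A, B, G} is {A, B, C, D, E, F, G}, the whole schema; {A, B, G} is a candidate key.
These are minimal and exhaustive — every other superkey contains one of them.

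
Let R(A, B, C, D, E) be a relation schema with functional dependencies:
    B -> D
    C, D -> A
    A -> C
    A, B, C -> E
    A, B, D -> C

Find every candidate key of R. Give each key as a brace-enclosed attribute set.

{B} never appears on the right of any FD, so every key must include it.
{A, B}⁺ = {A, B, C, D, E} — all of the relation — so {A, B} is a candidate key.
{B, C}⁺ = {A, B, C, D, E} — all of the relation — so {B, C} is a candidate key.
These are minimal and exhaustive — every other superkey contains one of them.

{A, B}, {B, C}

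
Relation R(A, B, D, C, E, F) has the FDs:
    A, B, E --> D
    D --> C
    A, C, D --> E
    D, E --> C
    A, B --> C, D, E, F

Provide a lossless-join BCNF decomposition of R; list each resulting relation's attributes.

{A, B, D, F}; {A, D, E}; {C, D}

Candidate key of the original relation: {A, B}.
Within {A, B, C, D, E, F}: {D}⁺ ∩ {A, B, C, D, E, F} = {C, D}, not the whole set, so D --> C violates BCNF; decompose into {C, D} and {A, B, D, E, F}.
{C, D} is in BCNF.
Within {A, B, D, E, F}: {A, D}⁺ ∩ {A, B, D, E, F} = {A, D, E}, not the whole set, so A, D --> E violates BCNF; decompose into {A, D, E} and {A, B, D, F}.
{A, D, E} is in BCNF.
{A, B, D, F} is in BCNF.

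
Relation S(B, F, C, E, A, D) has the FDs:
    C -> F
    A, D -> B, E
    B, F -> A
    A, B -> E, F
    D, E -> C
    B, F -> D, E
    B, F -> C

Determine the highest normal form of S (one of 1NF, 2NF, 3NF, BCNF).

3NF

Candidate keys: {A, B}, {A, D}, {B, C}, {B, D, E}, {B, F}. Prime attributes: {A, B, C, D, E, F}.
C -> F: {C}⁺ = {C, F}, which is not all of the attributes, so the left side is not a superkey — BCNF is violated.
Since {F} ⊆ prime attributes and every other non-superkey FD also has a prime right side, the schema is in 3NF.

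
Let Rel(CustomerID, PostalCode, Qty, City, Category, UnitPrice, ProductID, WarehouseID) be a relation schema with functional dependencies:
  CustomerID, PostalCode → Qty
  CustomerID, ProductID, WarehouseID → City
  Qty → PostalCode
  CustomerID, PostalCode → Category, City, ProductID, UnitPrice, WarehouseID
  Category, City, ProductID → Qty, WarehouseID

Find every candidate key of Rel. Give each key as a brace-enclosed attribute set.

Attributes never on any right-hand side: {CustomerID} — every candidate key must contain it.
{CustomerID, PostalCode}⁺ = {Category, City, CustomerID, PostalCode, ProductID, Qty, UnitPrice, WarehouseID} — all of the relation — so {CustomerID, PostalCode} is a candidate key.
{CustomerID, Qty}⁺ = {Category, City, CustomerID, PostalCode, ProductID, Qty, UnitPrice, WarehouseID} — all of the relation — so {CustomerID, Qty} is a candidate key.
{Category, City, CustomerID, ProductID}⁺ = {Category, City, CustomerID, PostalCode, ProductID, Qty, UnitPrice, WarehouseID} — all of the relation — so {Category, City, CustomerID, ProductID} is a candidate key.
{Category, CustomerID, ProductID, WarehouseID}⁺ = {Category, City, CustomerID, PostalCode, ProductID, Qty, UnitPrice, WarehouseID} — all of the relation — so {Category, CustomerID, ProductID, WarehouseID} is a candidate key.
No proper subset of any of these is a key, and no other minimal superkey exists.

{Category, City, CustomerID, ProductID}, {Category, CustomerID, ProductID, WarehouseID}, {CustomerID, PostalCode}, {CustomerID, Qty}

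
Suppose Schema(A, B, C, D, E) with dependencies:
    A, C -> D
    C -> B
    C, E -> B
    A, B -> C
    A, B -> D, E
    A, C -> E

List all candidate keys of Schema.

{A, B}, {A, C}

Attributes never on any right-hand side: {A} — every candidate key must contain it.
Closure of {A, B} is {A, B, C, D, E}, the whole schema; {A, B} is a candidate key.
Closure of {A, C} is {A, B, C, D, E}, the whole schema; {A, C} is a candidate key.
These are minimal and exhaustive — every other superkey contains one of them.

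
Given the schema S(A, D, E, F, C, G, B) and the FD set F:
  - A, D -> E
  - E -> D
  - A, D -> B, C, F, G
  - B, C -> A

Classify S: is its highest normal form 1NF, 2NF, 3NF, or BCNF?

Candidate keys: {A, D}, {A, E}, {B, C, D}, {B, C, E}. Prime attributes: {A, B, C, D, E}.
E -> D breaks BCNF: {E}⁺ = {D, E}, so {E} is not a superkey.
But every attribute on its right side ({D}) is prime, and the same holds for every other non-superkey FD, so 3NF still holds.

3NF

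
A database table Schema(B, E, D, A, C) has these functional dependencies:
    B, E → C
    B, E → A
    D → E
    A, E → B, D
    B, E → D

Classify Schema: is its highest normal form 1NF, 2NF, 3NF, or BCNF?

3NF

Candidate keys: {A, D}, {A, E}, {B, D}, {B, E}. Prime attributes: {A, B, D, E}.
D → E breaks BCNF: {D}⁺ = {D, E}, so {D} is not a superkey.
Its right-hand attributes {E} are all prime, as are those of every other non-superkey FD — the relation is in 3NF.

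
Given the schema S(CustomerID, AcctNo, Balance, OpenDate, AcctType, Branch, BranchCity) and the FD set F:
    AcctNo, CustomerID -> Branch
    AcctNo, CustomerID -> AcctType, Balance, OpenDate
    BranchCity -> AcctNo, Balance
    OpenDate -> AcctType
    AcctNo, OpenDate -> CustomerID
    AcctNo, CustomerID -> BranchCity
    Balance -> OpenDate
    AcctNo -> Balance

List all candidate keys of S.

{AcctNo}⁺ = {AcctNo, AcctType, Balance, Branch, BranchCity, CustomerID, OpenDate} — all of the relation — so {AcctNo} is a candidate key.
{BranchCity}⁺ = {AcctNo, AcctType, Balance, Branch, BranchCity, CustomerID, OpenDate} — all of the relation — so {BranchCity} is a candidate key.
Any other superkey properly contains one of these, so there are no further candidate keys.

{AcctNo}, {BranchCity}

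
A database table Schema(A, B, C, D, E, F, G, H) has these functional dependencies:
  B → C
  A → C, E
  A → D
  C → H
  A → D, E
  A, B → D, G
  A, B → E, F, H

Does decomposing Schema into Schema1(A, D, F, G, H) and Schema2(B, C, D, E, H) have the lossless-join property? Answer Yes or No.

Common attributes: {D, H}; their closure is {D, H}.
The closure covers neither Schema1 nor Schema2 entirely; the join is not lossless.

No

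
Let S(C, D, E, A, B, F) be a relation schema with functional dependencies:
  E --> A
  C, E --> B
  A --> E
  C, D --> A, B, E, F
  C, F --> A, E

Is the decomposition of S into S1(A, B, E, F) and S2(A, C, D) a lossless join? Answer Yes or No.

The shared attributes are {A} and {A}⁺ = {A, E}.
Neither S1 nor S2 is contained in that closure, so the decomposition is lossy.

No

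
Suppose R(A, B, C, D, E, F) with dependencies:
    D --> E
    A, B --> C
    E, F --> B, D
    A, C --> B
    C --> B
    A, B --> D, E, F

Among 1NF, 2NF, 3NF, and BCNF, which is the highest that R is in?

Candidate keys: {A, B}, {A, C}, {A, D, F}, {A, E, F}. Prime attributes: {A, B, C, D, E, F}.
D --> E: {D}⁺ = {D, E}, which is not all of the attributes, so the left side is not a superkey — BCNF is violated.
Its right-hand attributes {E} are all prime, as are those of every other non-superkey FD — the relation is in 3NF.

3NF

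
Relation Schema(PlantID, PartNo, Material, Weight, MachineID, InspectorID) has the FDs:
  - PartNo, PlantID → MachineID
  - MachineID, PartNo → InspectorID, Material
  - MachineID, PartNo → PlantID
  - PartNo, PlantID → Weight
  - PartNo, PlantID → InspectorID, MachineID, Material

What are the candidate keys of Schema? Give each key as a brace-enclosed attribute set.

{MachineID, PartNo}, {PartNo, PlantID}

No FD produces {PartNo}, so it must be in every candidate key.
{MachineID, PartNo}⁺ = {InspectorID, MachineID, Material, PartNo, PlantID, Weight}, which is every attribute, so {MachineID, PartNo} is a candidate key.
{PartNo, PlantID}⁺ = {InspectorID, MachineID, Material, PartNo, PlantID, Weight}, which is every attribute, so {PartNo, PlantID} is a candidate key.
No proper subset of any of these is a key, and no other minimal superkey exists.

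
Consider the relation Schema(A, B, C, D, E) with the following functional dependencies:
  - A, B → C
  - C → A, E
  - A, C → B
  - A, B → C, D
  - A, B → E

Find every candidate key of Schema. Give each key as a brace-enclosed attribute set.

Closure of {C} is {A, B, C, D, E}, the whole schema; {C} is a candidate key.
Closure of {A, B} is {A, B, C, D, E}, the whole schema; {A, B} is a candidate key.
Any other superkey properly contains one of these, so there are no further candidate keys.

{A, B}, {C}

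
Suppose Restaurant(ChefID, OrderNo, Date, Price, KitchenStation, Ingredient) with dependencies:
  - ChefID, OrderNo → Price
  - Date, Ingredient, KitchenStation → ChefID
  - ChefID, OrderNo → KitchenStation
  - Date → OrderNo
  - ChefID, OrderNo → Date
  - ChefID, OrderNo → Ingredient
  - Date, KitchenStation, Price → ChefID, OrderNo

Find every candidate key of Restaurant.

{ChefID, Date}, {ChefID, OrderNo}, {Date, Ingredient, KitchenStation}, {Date, KitchenStation, Price}

{ChefID, Date}⁺ = {ChefID, Date, Ingredient, KitchenStation, OrderNo, Price}, which is every attribute, so {ChefID, Date} is a candidate key.
{ChefID, OrderNo}⁺ = {ChefID, Date, Ingredient, KitchenStation, OrderNo, Price}, which is every attribute, so {ChefID, OrderNo} is a candidate key.
{Date, Ingredient, KitchenStation}⁺ = {ChefID, Date, Ingredient, KitchenStation, OrderNo, Price}, which is every attribute, so {Date, Ingredient, KitchenStation} is a candidate key.
{Date, KitchenStation, Price}⁺ = {ChefID, Date, Ingredient, KitchenStation, OrderNo, Price}, which is every attribute, so {Date, KitchenStation, Price} is a candidate key.
No proper subset of any of these is a key, and no other minimal superkey exists.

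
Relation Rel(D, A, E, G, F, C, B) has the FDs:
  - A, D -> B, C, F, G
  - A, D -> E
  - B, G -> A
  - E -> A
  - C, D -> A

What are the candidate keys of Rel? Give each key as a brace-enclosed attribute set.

Attributes never on any right-hand side: {D} — every candidate key must contain it.
Closure of {A, D} is {A, B, C, D, E, F, G}, the whole schema; {A, D} is a candidate key.
Closure of {C, D} is {A, B, C, D, E, F, G}, the whole schema; {C, D} is a candidate key.
Closure of {D, E} is {A, B, C, D, E, F, G}, the whole schema; {D, E} is a candidate key.
Closure of {B, D, G} is {A, B, C, D, E, F, G}, the whole schema; {B, D, G} is a candidate key.
No proper subset of any of these is a key, and no other minimal superkey exists.

{A, D}, {B, D, G}, {C, D}, {D, E}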